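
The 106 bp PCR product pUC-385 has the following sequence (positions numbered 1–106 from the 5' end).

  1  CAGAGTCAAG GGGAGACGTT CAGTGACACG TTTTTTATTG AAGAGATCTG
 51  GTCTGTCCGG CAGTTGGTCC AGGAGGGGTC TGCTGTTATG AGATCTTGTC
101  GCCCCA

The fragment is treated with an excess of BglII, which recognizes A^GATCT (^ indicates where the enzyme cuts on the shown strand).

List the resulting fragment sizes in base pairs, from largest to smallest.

BglII sites (AGATCT) start at positions 44, 91.
BglII cuts after the first base of each site, so after positions 44, 91.
Linear molecule, 2 cuts → 3 fragments:
  1–44 → 44 bp
  45–91 → 47 bp
  92–106 → 15 bp
Sorted largest to smallest: 47, 44, 15 bp.

47, 44, 15 bp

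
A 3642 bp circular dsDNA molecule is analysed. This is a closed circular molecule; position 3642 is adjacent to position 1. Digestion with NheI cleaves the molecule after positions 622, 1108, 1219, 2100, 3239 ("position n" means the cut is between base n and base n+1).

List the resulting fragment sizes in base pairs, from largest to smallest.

Circular molecule, 5 cuts → 5 fragments:
  1108 − 622 = 486 bp
  1219 − 1108 = 111 bp
  2100 − 1219 = 881 bp
  3239 − 2100 = 1139 bp
  wrap: 3642 − 3239 + 622 = 1025 bp
Sorted largest to smallest: 1139, 1025, 881, 486, 111 bp.

1139, 1025, 881, 486, 111 bp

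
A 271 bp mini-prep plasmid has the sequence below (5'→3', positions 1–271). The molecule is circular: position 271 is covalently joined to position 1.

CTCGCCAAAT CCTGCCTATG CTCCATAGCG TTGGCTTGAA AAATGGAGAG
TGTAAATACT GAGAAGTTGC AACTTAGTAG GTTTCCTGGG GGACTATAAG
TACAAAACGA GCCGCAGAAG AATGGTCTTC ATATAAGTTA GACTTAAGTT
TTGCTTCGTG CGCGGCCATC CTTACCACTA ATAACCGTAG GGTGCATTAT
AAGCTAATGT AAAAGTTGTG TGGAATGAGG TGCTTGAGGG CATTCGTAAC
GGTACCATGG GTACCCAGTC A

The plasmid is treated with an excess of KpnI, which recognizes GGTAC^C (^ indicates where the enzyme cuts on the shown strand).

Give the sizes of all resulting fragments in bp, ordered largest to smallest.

KpnI sites (GGTACC) start at positions 251, 260.
KpnI cuts after base 5 of each site (before the last base), so after positions 255, 264.
Circular molecule, 2 cuts → 2 fragments:
  256–264 → 9 bp
  265–271 then 1–255 → 7 + 255 = 262 bp
Sorted largest to smallest: 262, 9 bp.

262, 9 bp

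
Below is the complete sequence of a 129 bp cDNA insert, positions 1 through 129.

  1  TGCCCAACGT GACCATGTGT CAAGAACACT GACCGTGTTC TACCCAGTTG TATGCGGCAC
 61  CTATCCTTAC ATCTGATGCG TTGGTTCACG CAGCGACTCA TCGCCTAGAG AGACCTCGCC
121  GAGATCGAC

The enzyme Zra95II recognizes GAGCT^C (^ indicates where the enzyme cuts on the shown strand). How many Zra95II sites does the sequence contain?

0

No occurrence of GAGCTC is present in the sequence.
Zra95II does not cut: 0 sites.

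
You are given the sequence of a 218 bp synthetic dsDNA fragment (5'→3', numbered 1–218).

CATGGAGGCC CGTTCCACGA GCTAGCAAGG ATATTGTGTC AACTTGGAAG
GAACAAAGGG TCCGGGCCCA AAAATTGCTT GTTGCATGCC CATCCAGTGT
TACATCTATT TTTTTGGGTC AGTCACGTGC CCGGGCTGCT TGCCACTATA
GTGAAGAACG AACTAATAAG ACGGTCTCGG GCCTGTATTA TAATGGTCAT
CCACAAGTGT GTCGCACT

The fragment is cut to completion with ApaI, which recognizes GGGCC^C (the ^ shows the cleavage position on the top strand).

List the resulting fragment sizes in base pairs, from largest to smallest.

The ApaI site (GGGCCC) starts at position 64.
ApaI cuts after base 5 of each site (before the last base), so after position 68.
Linear molecule, 1 cut → 2 fragments:
  1–68 → 68 bp
  69–218 → 150 bp
Sorted largest to smallest: 150, 68 bp.

150, 68 bp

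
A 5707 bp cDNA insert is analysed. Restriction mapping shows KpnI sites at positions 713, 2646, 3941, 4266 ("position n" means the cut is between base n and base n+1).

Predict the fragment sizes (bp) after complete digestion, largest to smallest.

1933, 1441, 1295, 713, 325 bp

Linear molecule, 4 cuts → 5 fragments:
  713 − 0 = 713 bp
  2646 − 713 = 1933 bp
  3941 − 2646 = 1295 bp
  4266 − 3941 = 325 bp
  5707 − 4266 = 1441 bp
Sorted largest to smallest: 1933, 1441, 1295, 713, 325 bp.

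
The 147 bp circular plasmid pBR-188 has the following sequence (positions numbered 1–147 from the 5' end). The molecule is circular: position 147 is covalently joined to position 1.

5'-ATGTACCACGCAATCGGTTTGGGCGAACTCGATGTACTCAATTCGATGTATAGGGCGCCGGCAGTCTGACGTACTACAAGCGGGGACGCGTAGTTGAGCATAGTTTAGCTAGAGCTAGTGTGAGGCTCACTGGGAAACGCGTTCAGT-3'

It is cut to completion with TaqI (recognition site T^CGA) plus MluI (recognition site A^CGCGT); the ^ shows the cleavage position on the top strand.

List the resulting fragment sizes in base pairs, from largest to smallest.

TaqI sites (TCGA) start at positions 29, 43.
TaqI cuts after the first base of each site, so after positions 29, 43.
MluI sites (ACGCGT) start at positions 86, 137.
MluI cuts after the first base of each site, so after positions 86, 137.
Combined cut positions: 29, 43, 86, 137.
Circular molecule, 4 cuts → 4 fragments:
  30–43 → 14 bp
  44–86 → 43 bp
  87–137 → 51 bp
  138–147 then 1–29 → 10 + 29 = 39 bp
Sorted largest to smallest: 51, 43, 39, 14 bp.

51, 43, 39, 14 bp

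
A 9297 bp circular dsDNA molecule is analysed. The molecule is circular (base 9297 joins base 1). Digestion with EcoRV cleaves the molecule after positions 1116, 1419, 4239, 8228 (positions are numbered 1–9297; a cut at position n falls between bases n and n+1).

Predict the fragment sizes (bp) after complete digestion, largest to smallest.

Circular molecule, 4 cuts → 4 fragments:
  1419 − 1116 = 303 bp
  4239 − 1419 = 2820 bp
  8228 − 4239 = 3989 bp
  wrap: 9297 − 8228 + 1116 = 2185 bp
Sorted largest to smallest: 3989, 2820, 2185, 303 bp.

3989, 2820, 2185, 303 bp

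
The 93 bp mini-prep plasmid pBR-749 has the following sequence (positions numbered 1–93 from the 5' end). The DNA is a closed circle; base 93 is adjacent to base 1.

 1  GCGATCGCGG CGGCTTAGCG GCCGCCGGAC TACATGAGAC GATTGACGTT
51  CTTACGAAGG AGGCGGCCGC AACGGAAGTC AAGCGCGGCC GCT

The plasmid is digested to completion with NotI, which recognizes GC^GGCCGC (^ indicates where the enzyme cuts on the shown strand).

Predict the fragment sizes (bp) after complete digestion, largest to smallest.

NotI sites (GCGGCCGC) start at positions 18, 63, 85.
NotI cuts after base 2 of each site, so after positions 19, 64, 86.
Circular molecule, 3 cuts → 3 fragments:
  20–64 → 45 bp
  65–86 → 22 bp
  87–93 then 1–19 → 7 + 19 = 26 bp
Sorted largest to smallest: 45, 26, 22 bp.

45, 26, 22 bp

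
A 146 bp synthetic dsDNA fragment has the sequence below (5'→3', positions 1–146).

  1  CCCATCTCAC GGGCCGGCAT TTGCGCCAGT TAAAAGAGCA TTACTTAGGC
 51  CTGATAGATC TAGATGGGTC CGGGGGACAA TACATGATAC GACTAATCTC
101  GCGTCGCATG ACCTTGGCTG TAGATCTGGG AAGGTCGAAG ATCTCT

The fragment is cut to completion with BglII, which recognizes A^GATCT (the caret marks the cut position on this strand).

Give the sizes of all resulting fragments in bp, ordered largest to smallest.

66, 56, 17, 7 bp

BglII sites (AGATCT) start at positions 56, 122, 139.
BglII cuts after the first base of each site, so after positions 56, 122, 139.
Linear molecule, 3 cuts → 4 fragments:
  1–56 → 56 bp
  57–122 → 66 bp
  123–139 → 17 bp
  140–146 → 7 bp
Sorted largest to smallest: 66, 56, 17, 7 bp.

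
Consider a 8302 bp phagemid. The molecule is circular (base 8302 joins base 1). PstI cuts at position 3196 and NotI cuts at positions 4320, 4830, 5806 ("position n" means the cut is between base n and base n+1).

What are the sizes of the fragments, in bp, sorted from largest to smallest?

Combined cut positions (sorted): 3196, 4320, 4830, 5806.
Circular molecule, 4 cuts → 4 fragments:
  4320 − 3196 = 1124 bp
  4830 − 4320 = 510 bp
  5806 − 4830 = 976 bp
  wrap: 8302 − 5806 + 3196 = 5692 bp
Sorted largest to smallest: 5692, 1124, 976, 510 bp.

5692, 1124, 976, 510 bp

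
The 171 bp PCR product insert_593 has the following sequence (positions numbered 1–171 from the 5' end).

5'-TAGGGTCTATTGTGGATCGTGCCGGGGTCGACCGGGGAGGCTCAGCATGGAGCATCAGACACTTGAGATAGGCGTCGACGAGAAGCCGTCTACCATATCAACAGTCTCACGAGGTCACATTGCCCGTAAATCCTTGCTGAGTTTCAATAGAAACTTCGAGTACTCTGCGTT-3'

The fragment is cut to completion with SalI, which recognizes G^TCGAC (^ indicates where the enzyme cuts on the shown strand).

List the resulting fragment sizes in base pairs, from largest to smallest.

97, 47, 27 bp

SalI sites (GTCGAC) start at positions 27, 74.
SalI cuts after the first base of each site, so after positions 27, 74.
Linear molecule, 2 cuts → 3 fragments:
  1–27 → 27 bp
  28–74 → 47 bp
  75–171 → 97 bp
Sorted largest to smallest: 97, 47, 27 bp.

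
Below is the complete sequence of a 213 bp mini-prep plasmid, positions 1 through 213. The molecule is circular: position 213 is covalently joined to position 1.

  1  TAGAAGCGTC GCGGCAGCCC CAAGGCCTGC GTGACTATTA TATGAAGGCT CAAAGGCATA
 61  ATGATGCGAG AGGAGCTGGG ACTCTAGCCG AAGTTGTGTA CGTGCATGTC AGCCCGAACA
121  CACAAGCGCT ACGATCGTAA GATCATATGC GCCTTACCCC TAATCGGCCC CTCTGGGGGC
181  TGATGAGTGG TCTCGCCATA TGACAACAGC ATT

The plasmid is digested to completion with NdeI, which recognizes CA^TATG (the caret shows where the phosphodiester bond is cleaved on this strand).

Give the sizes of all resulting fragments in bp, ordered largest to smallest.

160, 53 bp

NdeI sites (CATATG) start at positions 144, 197.
NdeI cuts after base 2 of each site, so after positions 145, 198.
Circular molecule, 2 cuts → 2 fragments:
  146–198 → 53 bp
  199–213 then 1–145 → 15 + 145 = 160 bp
Sorted largest to smallest: 160, 53 bp.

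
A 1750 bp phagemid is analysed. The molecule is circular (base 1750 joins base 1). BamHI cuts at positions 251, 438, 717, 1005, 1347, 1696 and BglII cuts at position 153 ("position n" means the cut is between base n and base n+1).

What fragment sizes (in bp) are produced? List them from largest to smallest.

Combined cut positions (sorted): 153, 251, 438, 717, 1005, 1347, 1696.
Circular molecule, 7 cuts → 7 fragments:
  251 − 153 = 98 bp
  438 − 251 = 187 bp
  717 − 438 = 279 bp
  1005 − 717 = 288 bp
  1347 − 1005 = 342 bp
  1696 − 1347 = 349 bp
  wrap: 1750 − 1696 + 153 = 207 bp
Sorted largest to smallest: 349, 342, 288, 279, 207, 187, 98 bp.

349, 342, 288, 279, 207, 187, 98 bp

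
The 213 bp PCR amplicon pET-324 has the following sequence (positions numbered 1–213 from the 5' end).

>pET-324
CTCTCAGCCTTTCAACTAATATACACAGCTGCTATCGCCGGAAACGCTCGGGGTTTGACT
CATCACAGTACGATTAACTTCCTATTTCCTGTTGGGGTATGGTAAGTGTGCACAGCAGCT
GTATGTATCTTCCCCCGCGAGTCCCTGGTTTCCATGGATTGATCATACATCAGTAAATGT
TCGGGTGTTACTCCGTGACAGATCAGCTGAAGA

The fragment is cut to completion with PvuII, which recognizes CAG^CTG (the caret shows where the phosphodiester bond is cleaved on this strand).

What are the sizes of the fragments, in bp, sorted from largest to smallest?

90, 88, 28, 7 bp

PvuII sites (CAGCTG) start at positions 26, 116, 204.
PvuII cuts after base 3 of each site, so after positions 28, 118, 206.
Linear molecule, 3 cuts → 4 fragments:
  1–28 → 28 bp
  29–118 → 90 bp
  119–206 → 88 bp
  207–213 → 7 bp
Sorted largest to smallest: 90, 88, 28, 7 bp.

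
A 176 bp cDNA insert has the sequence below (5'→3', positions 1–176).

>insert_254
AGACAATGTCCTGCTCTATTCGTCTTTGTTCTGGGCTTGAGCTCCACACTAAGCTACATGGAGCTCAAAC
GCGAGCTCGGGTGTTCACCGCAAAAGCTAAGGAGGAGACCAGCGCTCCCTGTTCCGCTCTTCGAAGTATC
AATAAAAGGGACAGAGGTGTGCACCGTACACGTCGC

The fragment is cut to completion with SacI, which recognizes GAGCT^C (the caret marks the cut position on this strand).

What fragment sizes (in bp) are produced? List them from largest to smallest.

SacI sites (GAGCTC) start at positions 39, 61, 73.
SacI cuts after base 5 of each site (before the last base), so after positions 43, 65, 77.
Linear molecule, 3 cuts → 4 fragments:
  1–43 → 43 bp
  44–65 → 22 bp
  66–77 → 12 bp
  78–176 → 99 bp
Sorted largest to smallest: 99, 43, 22, 12 bp.

99, 43, 22, 12 bp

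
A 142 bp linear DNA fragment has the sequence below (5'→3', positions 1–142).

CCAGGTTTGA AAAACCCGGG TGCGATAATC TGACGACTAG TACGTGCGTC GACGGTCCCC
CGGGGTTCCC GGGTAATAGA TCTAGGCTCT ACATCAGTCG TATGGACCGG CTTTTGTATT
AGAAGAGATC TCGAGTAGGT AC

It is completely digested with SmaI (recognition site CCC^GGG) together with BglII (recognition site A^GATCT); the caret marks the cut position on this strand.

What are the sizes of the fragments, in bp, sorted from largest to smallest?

48, 44, 17, 16, 9, 8 bp

SmaI sites (CCCGGG) start at positions 15, 59, 68.
SmaI cuts after base 3 of each site, so after positions 17, 61, 70.
BglII sites (AGATCT) start at positions 78, 126.
BglII cuts after the first base of each site, so after positions 78, 126.
Combined cut positions: 17, 61, 70, 78, 126.
Linear molecule, 5 cuts → 6 fragments:
  1–17 → 17 bp
  18–61 → 44 bp
  62–70 → 9 bp
  71–78 → 8 bp
  79–126 → 48 bp
  127–142 → 16 bp
Sorted largest to smallest: 48, 44, 17, 16, 9, 8 bp.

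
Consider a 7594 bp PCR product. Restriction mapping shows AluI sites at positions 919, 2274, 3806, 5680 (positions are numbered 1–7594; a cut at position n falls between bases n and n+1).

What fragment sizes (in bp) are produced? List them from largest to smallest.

Linear molecule, 4 cuts → 5 fragments:
  919 − 0 = 919 bp
  2274 − 919 = 1355 bp
  3806 − 2274 = 1532 bp
  5680 − 3806 = 1874 bp
  7594 − 5680 = 1914 bp
Sorted largest to smallest: 1914, 1874, 1532, 1355, 919 bp.

1914, 1874, 1532, 1355, 919 bp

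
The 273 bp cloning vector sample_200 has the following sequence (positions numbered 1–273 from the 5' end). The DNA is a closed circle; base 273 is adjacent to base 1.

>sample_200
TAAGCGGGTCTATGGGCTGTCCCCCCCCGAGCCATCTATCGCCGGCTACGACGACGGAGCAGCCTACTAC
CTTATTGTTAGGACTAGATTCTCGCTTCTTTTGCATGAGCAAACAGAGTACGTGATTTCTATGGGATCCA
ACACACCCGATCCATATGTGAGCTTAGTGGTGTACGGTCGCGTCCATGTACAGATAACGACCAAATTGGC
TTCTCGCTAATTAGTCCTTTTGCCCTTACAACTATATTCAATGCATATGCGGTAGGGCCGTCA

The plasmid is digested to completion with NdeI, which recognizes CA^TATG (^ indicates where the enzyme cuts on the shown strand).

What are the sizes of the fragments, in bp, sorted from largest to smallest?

172, 101 bp

NdeI sites (CATATG) start at positions 153, 254.
NdeI cuts after base 2 of each site, so after positions 154, 255.
Circular molecule, 2 cuts → 2 fragments:
  155–255 → 101 bp
  256–273 then 1–154 → 18 + 154 = 172 bp
Sorted largest to smallest: 172, 101 bp.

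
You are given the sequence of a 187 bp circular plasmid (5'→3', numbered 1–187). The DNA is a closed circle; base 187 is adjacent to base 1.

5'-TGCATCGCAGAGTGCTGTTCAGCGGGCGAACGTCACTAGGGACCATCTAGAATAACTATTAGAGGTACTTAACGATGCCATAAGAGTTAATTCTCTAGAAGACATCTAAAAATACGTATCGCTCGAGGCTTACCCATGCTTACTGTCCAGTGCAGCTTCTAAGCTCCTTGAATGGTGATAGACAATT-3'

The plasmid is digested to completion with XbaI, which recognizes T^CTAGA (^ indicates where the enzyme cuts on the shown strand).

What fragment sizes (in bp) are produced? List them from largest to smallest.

XbaI sites (TCTAGA) start at positions 46, 94.
XbaI cuts after the first base of each site, so after positions 46, 94.
Circular molecule, 2 cuts → 2 fragments:
  47–94 → 48 bp
  95–187 then 1–46 → 93 + 46 = 139 bp
Sorted largest to smallest: 139, 48 bp.

139, 48 bp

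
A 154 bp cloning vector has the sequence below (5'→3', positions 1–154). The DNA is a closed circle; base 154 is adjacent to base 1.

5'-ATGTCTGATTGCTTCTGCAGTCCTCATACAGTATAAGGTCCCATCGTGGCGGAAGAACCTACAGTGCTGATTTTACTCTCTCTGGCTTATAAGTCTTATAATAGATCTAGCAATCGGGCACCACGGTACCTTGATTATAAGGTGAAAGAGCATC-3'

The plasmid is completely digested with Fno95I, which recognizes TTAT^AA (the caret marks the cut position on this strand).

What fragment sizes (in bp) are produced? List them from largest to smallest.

Fno95I sites (TTATAA) start at positions 87, 96, 135.
Fno95I cuts after base 4 of each site, so after positions 90, 99, 138.
Circular molecule, 3 cuts → 3 fragments:
  91–99 → 9 bp
  100–138 → 39 bp
  139–154 then 1–90 → 16 + 90 = 106 bp
Sorted largest to smallest: 106, 39, 9 bp.

106, 39, 9 bp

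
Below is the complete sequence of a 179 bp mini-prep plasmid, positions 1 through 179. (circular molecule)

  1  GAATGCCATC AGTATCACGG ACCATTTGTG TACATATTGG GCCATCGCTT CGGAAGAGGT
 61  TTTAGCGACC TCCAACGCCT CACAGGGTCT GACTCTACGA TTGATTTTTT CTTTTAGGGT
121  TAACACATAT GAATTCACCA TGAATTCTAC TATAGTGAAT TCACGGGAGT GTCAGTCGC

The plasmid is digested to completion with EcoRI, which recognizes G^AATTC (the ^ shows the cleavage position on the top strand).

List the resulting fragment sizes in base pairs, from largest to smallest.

EcoRI sites (GAATTC) start at positions 131, 142, 157.
EcoRI cuts after the first base of each site, so after positions 131, 142, 157.
Circular molecule, 3 cuts → 3 fragments:
  132–142 → 11 bp
  143–157 → 15 bp
  158–179 then 1–131 → 22 + 131 = 153 bp
Sorted largest to smallest: 153, 15, 11 bp.

153, 15, 11 bp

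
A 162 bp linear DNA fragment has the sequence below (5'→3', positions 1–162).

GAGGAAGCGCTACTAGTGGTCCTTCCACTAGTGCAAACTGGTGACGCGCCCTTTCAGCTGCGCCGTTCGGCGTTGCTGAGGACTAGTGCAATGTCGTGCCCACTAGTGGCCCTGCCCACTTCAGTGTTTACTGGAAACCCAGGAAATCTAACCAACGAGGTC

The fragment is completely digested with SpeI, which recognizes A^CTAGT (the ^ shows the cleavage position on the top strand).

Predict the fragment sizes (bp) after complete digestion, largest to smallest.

SpeI sites (ACTAGT) start at positions 12, 27, 82, 102.
SpeI cuts after the first base of each site, so after positions 12, 27, 82, 102.
Linear molecule, 4 cuts → 5 fragments:
  1–12 → 12 bp
  13–27 → 15 bp
  28–82 → 55 bp
  83–102 → 20 bp
  103–162 → 60 bp
Sorted largest to smallest: 60, 55, 20, 15, 12 bp.

60, 55, 20, 15, 12 bp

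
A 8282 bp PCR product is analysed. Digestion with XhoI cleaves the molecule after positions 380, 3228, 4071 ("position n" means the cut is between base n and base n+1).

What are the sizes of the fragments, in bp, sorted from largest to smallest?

4211, 2848, 843, 380 bp

Linear molecule, 3 cuts → 4 fragments:
  380 − 0 = 380 bp
  3228 − 380 = 2848 bp
  4071 − 3228 = 843 bp
  8282 − 4071 = 4211 bp
Sorted largest to smallest: 4211, 2848, 843, 380 bp.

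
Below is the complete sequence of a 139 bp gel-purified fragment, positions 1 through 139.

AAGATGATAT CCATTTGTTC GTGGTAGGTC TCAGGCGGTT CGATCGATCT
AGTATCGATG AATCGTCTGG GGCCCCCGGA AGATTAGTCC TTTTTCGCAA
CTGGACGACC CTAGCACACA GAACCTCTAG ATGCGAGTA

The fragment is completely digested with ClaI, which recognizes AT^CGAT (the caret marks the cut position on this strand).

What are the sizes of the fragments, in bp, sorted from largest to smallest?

ClaI sites (ATCGAT) start at positions 43, 54.
ClaI cuts after base 2 of each site, so after positions 44, 55.
Linear molecule, 2 cuts → 3 fragments:
  1–44 → 44 bp
  45–55 → 11 bp
  56–139 → 84 bp
Sorted largest to smallest: 84, 44, 11 bp.

84, 44, 11 bp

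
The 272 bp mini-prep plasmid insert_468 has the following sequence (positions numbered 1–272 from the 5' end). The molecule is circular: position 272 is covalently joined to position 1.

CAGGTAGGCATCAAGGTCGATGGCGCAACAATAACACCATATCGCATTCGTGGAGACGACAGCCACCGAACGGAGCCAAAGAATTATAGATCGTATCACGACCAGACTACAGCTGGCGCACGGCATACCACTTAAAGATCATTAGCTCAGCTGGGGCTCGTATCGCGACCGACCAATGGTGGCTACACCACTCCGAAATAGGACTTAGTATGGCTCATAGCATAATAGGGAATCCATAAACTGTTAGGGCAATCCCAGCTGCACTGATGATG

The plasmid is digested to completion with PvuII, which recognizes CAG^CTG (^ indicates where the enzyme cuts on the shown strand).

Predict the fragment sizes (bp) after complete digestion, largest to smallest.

PvuII sites (CAGCTG) start at positions 110, 148, 256.
PvuII cuts after base 3 of each site, so after positions 112, 150, 258.
Circular molecule, 3 cuts → 3 fragments:
  113–150 → 38 bp
  151–258 → 108 bp
  259–272 then 1–112 → 14 + 112 = 126 bp
Sorted largest to smallest: 126, 108, 38 bp.

126, 108, 38 bp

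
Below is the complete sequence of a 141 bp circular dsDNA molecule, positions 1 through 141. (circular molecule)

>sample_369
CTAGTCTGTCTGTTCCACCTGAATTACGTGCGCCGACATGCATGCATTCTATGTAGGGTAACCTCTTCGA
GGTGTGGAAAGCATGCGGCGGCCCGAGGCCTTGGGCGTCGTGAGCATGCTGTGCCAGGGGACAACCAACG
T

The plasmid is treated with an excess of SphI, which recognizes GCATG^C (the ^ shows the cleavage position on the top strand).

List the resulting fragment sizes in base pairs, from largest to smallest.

SphI sites (GCATGC) start at positions 40, 81, 114.
SphI cuts after base 5 of each site (before the last base), so after positions 44, 85, 118.
Circular molecule, 3 cuts → 3 fragments:
  45–85 → 41 bp
  86–118 → 33 bp
  119–141 then 1–44 → 23 + 44 = 67 bp
Sorted largest to smallest: 67, 41, 33 bp.

67, 41, 33 bp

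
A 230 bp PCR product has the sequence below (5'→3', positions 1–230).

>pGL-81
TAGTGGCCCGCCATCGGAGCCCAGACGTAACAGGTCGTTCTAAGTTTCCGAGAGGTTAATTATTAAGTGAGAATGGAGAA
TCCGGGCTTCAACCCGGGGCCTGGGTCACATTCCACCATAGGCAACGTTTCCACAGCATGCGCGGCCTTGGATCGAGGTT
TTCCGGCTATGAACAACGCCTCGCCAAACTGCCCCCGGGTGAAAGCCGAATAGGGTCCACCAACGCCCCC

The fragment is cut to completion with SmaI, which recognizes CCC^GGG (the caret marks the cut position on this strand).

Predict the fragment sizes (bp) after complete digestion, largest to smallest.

101, 95, 34 bp

SmaI sites (CCCGGG) start at positions 93, 194.
SmaI cuts after base 3 of each site, so after positions 95, 196.
Linear molecule, 2 cuts → 3 fragments:
  1–95 → 95 bp
  96–196 → 101 bp
  197–230 → 34 bp
Sorted largest to smallest: 101, 95, 34 bp.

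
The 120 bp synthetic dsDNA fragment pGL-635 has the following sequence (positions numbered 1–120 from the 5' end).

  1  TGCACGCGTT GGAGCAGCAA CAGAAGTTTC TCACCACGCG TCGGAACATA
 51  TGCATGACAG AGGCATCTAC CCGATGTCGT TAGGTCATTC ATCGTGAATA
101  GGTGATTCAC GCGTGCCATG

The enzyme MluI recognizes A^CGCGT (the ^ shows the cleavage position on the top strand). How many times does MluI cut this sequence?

3

ACGCGT occurs starting at positions 4, 36, 109.
MluI cuts at 3 sites.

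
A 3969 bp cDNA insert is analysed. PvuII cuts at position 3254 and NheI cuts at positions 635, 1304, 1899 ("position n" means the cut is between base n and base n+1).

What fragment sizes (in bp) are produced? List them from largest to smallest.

1355, 715, 669, 635, 595 bp

Combined cut positions (sorted): 635, 1304, 1899, 3254.
Linear molecule, 4 cuts → 5 fragments:
  635 − 0 = 635 bp
  1304 − 635 = 669 bp
  1899 − 1304 = 595 bp
  3254 − 1899 = 1355 bp
  3969 − 3254 = 715 bp
Sorted largest to smallest: 1355, 715, 669, 635, 595 bp.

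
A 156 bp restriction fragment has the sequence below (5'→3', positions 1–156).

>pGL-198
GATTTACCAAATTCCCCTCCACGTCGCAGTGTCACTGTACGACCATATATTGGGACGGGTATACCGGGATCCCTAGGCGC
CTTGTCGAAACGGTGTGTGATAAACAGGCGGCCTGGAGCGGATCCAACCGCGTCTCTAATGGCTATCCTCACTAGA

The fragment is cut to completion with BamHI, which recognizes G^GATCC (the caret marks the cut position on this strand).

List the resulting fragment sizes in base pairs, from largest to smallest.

67, 53, 36 bp

BamHI sites (GGATCC) start at positions 67, 120.
BamHI cuts after the first base of each site, so after positions 67, 120.
Linear molecule, 2 cuts → 3 fragments:
  1–67 → 67 bp
  68–120 → 53 bp
  121–156 → 36 bp
Sorted largest to smallest: 67, 53, 36 bp.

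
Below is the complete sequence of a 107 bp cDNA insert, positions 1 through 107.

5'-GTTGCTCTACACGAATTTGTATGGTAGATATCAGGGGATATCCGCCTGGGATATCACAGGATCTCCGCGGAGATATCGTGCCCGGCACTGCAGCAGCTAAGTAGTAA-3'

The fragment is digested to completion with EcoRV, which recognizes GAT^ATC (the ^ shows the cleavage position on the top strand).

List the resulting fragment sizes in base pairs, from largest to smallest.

EcoRV sites (GATATC) start at positions 27, 37, 50, 72.
EcoRV cuts after base 3 of each site, so after positions 29, 39, 52, 74.
Linear molecule, 4 cuts → 5 fragments:
  1–29 → 29 bp
  30–39 → 10 bp
  40–52 → 13 bp
  53–74 → 22 bp
  75–107 → 33 bp
Sorted largest to smallest: 33, 29, 22, 13, 10 bp.

33, 29, 22, 13, 10 bp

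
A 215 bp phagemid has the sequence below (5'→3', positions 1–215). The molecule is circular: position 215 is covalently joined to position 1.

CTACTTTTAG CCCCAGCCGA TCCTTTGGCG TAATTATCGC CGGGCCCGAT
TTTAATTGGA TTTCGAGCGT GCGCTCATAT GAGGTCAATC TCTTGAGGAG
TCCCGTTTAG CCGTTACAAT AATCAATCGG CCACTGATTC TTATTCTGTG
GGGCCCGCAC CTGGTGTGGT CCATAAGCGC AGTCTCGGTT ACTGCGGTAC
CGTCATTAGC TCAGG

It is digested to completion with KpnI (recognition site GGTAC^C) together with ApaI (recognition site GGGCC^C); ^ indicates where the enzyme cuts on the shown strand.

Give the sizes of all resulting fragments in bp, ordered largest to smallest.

The KpnI site (GGTACC) starts at position 196.
KpnI cuts after base 5 of each site (before the last base), so after position 200.
ApaI sites (GGGCCC) start at positions 42, 151.
ApaI cuts after base 5 of each site (before the last base), so after positions 46, 155.
Combined cut positions: 46, 155, 200.
Circular molecule, 3 cuts → 3 fragments:
  47–155 → 109 bp
  156–200 → 45 bp
  201–215 then 1–46 → 15 + 46 = 61 bp
Sorted largest to smallest: 109, 61, 45 bp.

109, 61, 45 bp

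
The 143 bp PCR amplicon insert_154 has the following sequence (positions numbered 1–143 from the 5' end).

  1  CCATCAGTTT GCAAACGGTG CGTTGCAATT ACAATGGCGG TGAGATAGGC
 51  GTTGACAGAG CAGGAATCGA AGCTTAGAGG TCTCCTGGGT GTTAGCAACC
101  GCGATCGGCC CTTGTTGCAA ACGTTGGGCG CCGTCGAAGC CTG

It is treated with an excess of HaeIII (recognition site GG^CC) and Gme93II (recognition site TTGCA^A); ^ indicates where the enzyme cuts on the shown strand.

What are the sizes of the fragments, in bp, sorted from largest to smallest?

The HaeIII site (GGCC) starts at position 107.
HaeIII cuts after base 2 of each site, so after position 108.
Gme93II sites (TTGCAA) start at positions 9, 23, 115.
Gme93II cuts after base 5 of each site (before the last base), so after positions 13, 27, 119.
Combined cut positions: 13, 27, 108, 119.
Linear molecule, 4 cuts → 5 fragments:
  1–13 → 13 bp
  14–27 → 14 bp
  28–108 → 81 bp
  109–119 → 11 bp
  120–143 → 24 bp
Sorted largest to smallest: 81, 24, 14, 13, 11 bp.

81, 24, 14, 13, 11 bp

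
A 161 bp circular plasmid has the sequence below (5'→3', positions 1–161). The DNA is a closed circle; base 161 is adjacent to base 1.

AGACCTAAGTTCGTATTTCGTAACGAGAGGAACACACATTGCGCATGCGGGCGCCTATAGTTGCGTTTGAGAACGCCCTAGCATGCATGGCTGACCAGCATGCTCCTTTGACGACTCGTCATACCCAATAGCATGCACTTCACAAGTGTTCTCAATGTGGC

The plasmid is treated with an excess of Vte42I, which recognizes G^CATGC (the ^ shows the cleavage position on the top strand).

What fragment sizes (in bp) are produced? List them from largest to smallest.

73, 38, 33, 17 bp

Vte42I sites (GCATGC) start at positions 43, 81, 98, 131.
Vte42I cuts after the first base of each site, so after positions 43, 81, 98, 131.
Circular molecule, 4 cuts → 4 fragments:
  44–81 → 38 bp
  82–98 → 17 bp
  99–131 → 33 bp
  132–161 then 1–43 → 30 + 43 = 73 bp
Sorted largest to smallest: 73, 38, 33, 17 bp.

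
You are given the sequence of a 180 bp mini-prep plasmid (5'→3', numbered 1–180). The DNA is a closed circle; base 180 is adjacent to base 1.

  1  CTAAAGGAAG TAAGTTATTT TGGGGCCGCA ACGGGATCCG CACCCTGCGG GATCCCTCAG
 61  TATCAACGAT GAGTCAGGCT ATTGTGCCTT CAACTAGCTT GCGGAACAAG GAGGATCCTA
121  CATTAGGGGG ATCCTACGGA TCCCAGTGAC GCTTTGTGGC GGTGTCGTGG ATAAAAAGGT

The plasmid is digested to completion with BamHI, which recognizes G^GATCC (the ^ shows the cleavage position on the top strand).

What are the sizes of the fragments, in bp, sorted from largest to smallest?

76, 63, 16, 16, 9 bp

BamHI sites (GGATCC) start at positions 34, 50, 113, 129, 138.
BamHI cuts after the first base of each site, so after positions 34, 50, 113, 129, 138.
Circular molecule, 5 cuts → 5 fragments:
  35–50 → 16 bp
  51–113 → 63 bp
  114–129 → 16 bp
  130–138 → 9 bp
  139–180 then 1–34 → 42 + 34 = 76 bp
Sorted largest to smallest: 76, 63, 16, 16, 9 bp.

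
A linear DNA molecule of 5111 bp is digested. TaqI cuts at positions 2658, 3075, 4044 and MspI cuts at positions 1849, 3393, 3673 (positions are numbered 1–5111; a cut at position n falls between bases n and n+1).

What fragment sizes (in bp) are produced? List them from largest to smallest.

Combined cut positions (sorted): 1849, 2658, 3075, 3393, 3673, 4044.
Linear molecule, 6 cuts → 7 fragments:
  1849 − 0 = 1849 bp
  2658 − 1849 = 809 bp
  3075 − 2658 = 417 bp
  3393 − 3075 = 318 bp
  3673 − 3393 = 280 bp
  4044 − 3673 = 371 bp
  5111 − 4044 = 1067 bp
Sorted largest to smallest: 1849, 1067, 809, 417, 371, 318, 280 bp.

1849, 1067, 809, 417, 371, 318, 280 bp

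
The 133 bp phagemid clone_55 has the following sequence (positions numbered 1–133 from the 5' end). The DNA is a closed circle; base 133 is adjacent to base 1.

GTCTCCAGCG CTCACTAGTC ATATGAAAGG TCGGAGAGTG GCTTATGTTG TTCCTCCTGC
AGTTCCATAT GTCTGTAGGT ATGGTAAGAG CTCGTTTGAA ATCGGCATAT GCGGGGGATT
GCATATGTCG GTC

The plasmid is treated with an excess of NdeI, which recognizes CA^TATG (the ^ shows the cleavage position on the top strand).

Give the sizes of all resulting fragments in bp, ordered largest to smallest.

NdeI sites (CATATG) start at positions 20, 66, 106, 122.
NdeI cuts after base 2 of each site, so after positions 21, 67, 107, 123.
Circular molecule, 4 cuts → 4 fragments:
  22–67 → 46 bp
  68–107 → 40 bp
  108–123 → 16 bp
  124–133 then 1–21 → 10 + 21 = 31 bp
Sorted largest to smallest: 46, 40, 31, 16 bp.

46, 40, 31, 16 bp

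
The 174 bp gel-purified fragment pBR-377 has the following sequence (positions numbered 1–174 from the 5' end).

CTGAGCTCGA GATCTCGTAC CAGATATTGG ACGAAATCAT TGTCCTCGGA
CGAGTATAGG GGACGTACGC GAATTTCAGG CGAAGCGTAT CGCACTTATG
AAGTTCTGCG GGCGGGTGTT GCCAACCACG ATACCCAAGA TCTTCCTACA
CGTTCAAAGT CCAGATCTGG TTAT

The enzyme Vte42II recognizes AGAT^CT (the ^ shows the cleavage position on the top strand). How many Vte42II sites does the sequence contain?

3

AGATCT occurs starting at positions 10, 138, 163.
Vte42II cuts at 3 sites.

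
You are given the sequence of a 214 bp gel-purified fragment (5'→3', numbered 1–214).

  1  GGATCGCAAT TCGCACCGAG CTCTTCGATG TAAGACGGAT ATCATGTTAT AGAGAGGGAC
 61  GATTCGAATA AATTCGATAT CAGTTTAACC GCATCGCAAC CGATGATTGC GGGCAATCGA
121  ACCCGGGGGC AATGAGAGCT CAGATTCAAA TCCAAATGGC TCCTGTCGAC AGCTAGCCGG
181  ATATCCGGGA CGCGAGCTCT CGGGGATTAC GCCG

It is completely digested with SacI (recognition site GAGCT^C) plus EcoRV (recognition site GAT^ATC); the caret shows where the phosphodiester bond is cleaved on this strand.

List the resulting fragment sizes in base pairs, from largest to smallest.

62, 42, 38, 22, 18, 16, 16 bp

SacI sites (GAGCTC) start at positions 18, 136, 194.
SacI cuts after base 5 of each site (before the last base), so after positions 22, 140, 198.
EcoRV sites (GATATC) start at positions 38, 76, 180.
EcoRV cuts after base 3 of each site, so after positions 40, 78, 182.
Combined cut positions: 22, 40, 78, 140, 182, 198.
Linear molecule, 6 cuts → 7 fragments:
  1–22 → 22 bp
  23–40 → 18 bp
  41–78 → 38 bp
  79–140 → 62 bp
  141–182 → 42 bp
  183–198 → 16 bp
  199–214 → 16 bp
Sorted largest to smallest: 62, 42, 38, 22, 18, 16, 16 bp.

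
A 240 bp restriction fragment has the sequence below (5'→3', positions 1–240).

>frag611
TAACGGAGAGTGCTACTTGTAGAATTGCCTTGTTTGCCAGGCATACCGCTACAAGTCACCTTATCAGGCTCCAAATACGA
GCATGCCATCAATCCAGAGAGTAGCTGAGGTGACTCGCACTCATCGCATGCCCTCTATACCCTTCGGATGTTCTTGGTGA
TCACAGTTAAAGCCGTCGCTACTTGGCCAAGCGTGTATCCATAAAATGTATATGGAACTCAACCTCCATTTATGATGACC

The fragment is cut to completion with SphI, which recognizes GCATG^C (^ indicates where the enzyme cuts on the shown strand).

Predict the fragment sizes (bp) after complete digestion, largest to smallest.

SphI sites (GCATGC) start at positions 81, 126.
SphI cuts after base 5 of each site (before the last base), so after positions 85, 130.
Linear molecule, 2 cuts → 3 fragments:
  1–85 → 85 bp
  86–130 → 45 bp
  131–240 → 110 bp
Sorted largest to smallest: 110, 85, 45 bp.

110, 85, 45 bp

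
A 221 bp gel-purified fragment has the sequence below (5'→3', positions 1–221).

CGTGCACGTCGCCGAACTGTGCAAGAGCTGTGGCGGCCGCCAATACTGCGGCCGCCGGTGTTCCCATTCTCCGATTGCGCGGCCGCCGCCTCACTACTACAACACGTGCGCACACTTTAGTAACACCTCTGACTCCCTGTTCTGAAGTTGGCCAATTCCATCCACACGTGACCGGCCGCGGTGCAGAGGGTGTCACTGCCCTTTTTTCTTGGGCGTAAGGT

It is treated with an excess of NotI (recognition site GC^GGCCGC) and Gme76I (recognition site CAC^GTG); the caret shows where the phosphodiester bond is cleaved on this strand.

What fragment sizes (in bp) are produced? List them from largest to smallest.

NotI sites (GCGGCCGC) start at positions 33, 48, 79.
NotI cuts after base 2 of each site, so after positions 34, 49, 80.
Gme76I sites (CACGTG) start at positions 103, 165.
Gme76I cuts after base 3 of each site, so after positions 105, 167.
Combined cut positions: 34, 49, 80, 105, 167.
Linear molecule, 5 cuts → 6 fragments:
  1–34 → 34 bp
  35–49 → 15 bp
  50–80 → 31 bp
  81–105 → 25 bp
  106–167 → 62 bp
  168–221 → 54 bp
Sorted largest to smallest: 62, 54, 34, 31, 25, 15 bp.

62, 54, 34, 31, 25, 15 bp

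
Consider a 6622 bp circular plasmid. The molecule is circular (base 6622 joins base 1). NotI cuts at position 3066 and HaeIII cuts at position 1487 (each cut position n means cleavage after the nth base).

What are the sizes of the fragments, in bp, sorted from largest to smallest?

5043, 1579 bp

Combined cut positions (sorted): 1487, 3066.
Circular molecule, 2 cuts → 2 fragments:
  3066 − 1487 = 1579 bp
  wrap: 6622 − 3066 + 1487 = 5043 bp
Sorted largest to smallest: 5043, 1579 bp.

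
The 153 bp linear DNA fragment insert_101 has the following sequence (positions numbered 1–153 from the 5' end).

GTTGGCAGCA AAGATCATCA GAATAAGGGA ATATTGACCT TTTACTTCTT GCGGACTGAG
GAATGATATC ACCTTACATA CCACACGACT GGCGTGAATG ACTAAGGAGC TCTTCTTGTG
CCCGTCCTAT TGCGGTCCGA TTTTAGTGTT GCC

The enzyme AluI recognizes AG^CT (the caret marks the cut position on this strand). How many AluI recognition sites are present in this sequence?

AGCT occurs starting at position 108.
AluI cuts at 1 site.

1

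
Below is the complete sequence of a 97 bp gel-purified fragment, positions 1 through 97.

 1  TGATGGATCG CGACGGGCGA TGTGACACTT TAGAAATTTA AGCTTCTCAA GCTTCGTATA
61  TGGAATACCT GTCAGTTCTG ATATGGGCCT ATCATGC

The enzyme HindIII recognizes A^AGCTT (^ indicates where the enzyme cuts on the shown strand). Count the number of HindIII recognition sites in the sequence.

AAGCTT occurs starting at positions 40, 49.
HindIII cuts at 2 sites.

2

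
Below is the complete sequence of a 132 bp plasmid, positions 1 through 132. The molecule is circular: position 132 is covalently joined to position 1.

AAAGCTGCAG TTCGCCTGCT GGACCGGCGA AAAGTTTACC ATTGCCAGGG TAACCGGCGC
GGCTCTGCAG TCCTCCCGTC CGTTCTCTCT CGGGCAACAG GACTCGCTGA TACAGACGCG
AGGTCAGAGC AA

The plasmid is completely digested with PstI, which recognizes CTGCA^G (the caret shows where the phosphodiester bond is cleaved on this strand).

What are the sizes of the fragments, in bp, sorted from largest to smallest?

72, 60 bp

PstI sites (CTGCAG) start at positions 5, 65.
PstI cuts after base 5 of each site (before the last base), so after positions 9, 69.
Circular molecule, 2 cuts → 2 fragments:
  10–69 → 60 bp
  70–132 then 1–9 → 63 + 9 = 72 bp
Sorted largest to smallest: 72, 60 bp.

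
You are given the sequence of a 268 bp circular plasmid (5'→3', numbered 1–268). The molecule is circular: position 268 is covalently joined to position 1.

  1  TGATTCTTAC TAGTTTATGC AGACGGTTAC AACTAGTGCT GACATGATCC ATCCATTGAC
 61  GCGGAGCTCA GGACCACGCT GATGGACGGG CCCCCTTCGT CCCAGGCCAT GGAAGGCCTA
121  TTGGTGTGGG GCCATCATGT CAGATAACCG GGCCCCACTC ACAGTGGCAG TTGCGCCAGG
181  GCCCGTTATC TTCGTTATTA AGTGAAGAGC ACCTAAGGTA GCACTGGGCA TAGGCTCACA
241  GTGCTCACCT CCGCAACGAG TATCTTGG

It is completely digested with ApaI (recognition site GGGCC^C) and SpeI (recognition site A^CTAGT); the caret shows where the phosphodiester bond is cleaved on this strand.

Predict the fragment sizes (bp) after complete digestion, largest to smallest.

ApaI sites (GGGCCC) start at positions 88, 150, 179.
ApaI cuts after base 5 of each site (before the last base), so after positions 92, 154, 183.
SpeI sites (ACTAGT) start at positions 9, 32.
SpeI cuts after the first base of each site, so after positions 9, 32.
Combined cut positions: 9, 32, 92, 154, 183.
Circular molecule, 5 cuts → 5 fragments:
  10–32 → 23 bp
  33–92 → 60 bp
  93–154 → 62 bp
  155–183 → 29 bp
  184–268 then 1–9 → 85 + 9 = 94 bp
Sorted largest to smallest: 94, 62, 60, 29, 23 bp.

94, 62, 60, 29, 23 bp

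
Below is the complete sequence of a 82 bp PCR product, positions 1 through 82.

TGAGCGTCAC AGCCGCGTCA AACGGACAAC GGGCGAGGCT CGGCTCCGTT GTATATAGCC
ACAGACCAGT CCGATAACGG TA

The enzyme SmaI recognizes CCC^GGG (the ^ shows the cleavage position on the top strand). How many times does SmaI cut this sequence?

0

No occurrence of CCCGGG is present in the sequence.
SmaI does not cut: 0 sites.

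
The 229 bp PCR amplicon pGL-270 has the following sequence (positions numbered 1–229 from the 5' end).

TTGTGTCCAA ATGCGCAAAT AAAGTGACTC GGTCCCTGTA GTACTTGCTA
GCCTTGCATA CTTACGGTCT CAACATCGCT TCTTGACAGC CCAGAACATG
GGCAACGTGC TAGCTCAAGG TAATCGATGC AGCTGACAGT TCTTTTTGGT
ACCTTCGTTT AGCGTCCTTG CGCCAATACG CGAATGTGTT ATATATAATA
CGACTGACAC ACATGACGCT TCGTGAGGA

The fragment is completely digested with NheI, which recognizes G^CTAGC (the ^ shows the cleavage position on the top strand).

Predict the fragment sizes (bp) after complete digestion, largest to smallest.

NheI sites (GCTAGC) start at positions 47, 109.
NheI cuts after the first base of each site, so after positions 47, 109.
Linear molecule, 2 cuts → 3 fragments:
  1–47 → 47 bp
  48–109 → 62 bp
  110–229 → 120 bp
Sorted largest to smallest: 120, 62, 47 bp.

120, 62, 47 bp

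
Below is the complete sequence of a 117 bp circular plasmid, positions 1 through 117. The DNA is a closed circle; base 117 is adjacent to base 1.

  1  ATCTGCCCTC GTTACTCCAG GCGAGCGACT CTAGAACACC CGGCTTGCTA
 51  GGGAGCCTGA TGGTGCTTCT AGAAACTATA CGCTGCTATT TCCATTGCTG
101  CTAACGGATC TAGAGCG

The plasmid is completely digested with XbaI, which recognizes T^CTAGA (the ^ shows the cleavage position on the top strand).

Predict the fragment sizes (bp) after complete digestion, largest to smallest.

XbaI sites (TCTAGA) start at positions 30, 68, 109.
XbaI cuts after the first base of each site, so after positions 30, 68, 109.
Circular molecule, 3 cuts → 3 fragments:
  31–68 → 38 bp
  69–109 → 41 bp
  110–117 then 1–30 → 8 + 30 = 38 bp
Sorted largest to smallest: 41, 38, 38 bp.

41, 38, 38 bp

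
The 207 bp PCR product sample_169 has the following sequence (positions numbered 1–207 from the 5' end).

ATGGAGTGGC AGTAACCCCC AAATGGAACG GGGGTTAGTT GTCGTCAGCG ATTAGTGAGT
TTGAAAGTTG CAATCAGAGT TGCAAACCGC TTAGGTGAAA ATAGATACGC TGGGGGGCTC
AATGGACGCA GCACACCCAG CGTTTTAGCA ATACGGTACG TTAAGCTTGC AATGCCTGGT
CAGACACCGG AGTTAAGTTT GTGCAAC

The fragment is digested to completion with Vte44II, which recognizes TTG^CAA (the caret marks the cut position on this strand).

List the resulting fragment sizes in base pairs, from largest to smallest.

87, 70, 38, 12 bp

Vte44II sites (TTGCAA) start at positions 68, 80, 167.
Vte44II cuts after base 3 of each site, so after positions 70, 82, 169.
Linear molecule, 3 cuts → 4 fragments:
  1–70 → 70 bp
  71–82 → 12 bp
  83–169 → 87 bp
  170–207 → 38 bp
Sorted largest to smallest: 87, 70, 38, 12 bp.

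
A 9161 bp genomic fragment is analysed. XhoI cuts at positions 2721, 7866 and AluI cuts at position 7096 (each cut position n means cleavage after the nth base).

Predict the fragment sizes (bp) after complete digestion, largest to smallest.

4375, 2721, 1295, 770 bp

Combined cut positions (sorted): 2721, 7096, 7866.
Linear molecule, 3 cuts → 4 fragments:
  2721 − 0 = 2721 bp
  7096 − 2721 = 4375 bp
  7866 − 7096 = 770 bp
  9161 − 7866 = 1295 bp
Sorted largest to smallest: 4375, 2721, 1295, 770 bp.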